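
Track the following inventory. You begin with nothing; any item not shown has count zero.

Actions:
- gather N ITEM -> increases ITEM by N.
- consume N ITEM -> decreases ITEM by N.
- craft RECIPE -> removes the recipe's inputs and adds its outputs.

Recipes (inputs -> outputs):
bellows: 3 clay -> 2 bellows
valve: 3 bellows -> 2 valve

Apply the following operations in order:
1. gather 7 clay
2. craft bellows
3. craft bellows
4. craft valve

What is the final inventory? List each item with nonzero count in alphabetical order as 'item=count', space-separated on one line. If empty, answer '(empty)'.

Answer: bellows=1 clay=1 valve=2

Derivation:
After 1 (gather 7 clay): clay=7
After 2 (craft bellows): bellows=2 clay=4
After 3 (craft bellows): bellows=4 clay=1
After 4 (craft valve): bellows=1 clay=1 valve=2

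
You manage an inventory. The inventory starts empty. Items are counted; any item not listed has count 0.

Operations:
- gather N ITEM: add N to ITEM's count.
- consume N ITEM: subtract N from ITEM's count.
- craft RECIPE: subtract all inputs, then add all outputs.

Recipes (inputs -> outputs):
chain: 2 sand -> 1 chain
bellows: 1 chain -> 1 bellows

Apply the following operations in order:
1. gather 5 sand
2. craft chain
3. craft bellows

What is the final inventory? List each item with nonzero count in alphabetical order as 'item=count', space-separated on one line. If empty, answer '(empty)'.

Answer: bellows=1 sand=3

Derivation:
After 1 (gather 5 sand): sand=5
After 2 (craft chain): chain=1 sand=3
After 3 (craft bellows): bellows=1 sand=3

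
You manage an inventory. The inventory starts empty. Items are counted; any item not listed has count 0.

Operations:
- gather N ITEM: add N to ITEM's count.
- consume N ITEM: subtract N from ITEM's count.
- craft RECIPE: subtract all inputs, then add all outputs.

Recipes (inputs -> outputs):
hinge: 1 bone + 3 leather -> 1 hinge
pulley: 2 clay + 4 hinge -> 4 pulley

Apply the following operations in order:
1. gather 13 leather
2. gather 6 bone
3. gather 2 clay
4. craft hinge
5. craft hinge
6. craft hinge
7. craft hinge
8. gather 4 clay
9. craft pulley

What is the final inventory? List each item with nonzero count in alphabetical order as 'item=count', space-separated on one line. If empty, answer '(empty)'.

After 1 (gather 13 leather): leather=13
After 2 (gather 6 bone): bone=6 leather=13
After 3 (gather 2 clay): bone=6 clay=2 leather=13
After 4 (craft hinge): bone=5 clay=2 hinge=1 leather=10
After 5 (craft hinge): bone=4 clay=2 hinge=2 leather=7
After 6 (craft hinge): bone=3 clay=2 hinge=3 leather=4
After 7 (craft hinge): bone=2 clay=2 hinge=4 leather=1
After 8 (gather 4 clay): bone=2 clay=6 hinge=4 leather=1
After 9 (craft pulley): bone=2 clay=4 leather=1 pulley=4

Answer: bone=2 clay=4 leather=1 pulley=4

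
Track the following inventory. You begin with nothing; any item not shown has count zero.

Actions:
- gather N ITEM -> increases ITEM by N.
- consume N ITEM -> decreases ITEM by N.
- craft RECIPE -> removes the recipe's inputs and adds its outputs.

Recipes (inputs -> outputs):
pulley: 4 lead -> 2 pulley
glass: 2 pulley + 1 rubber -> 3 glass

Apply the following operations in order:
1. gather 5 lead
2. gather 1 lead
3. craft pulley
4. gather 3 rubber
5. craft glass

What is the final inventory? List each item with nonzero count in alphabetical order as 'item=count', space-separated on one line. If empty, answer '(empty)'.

After 1 (gather 5 lead): lead=5
After 2 (gather 1 lead): lead=6
After 3 (craft pulley): lead=2 pulley=2
After 4 (gather 3 rubber): lead=2 pulley=2 rubber=3
After 5 (craft glass): glass=3 lead=2 rubber=2

Answer: glass=3 lead=2 rubber=2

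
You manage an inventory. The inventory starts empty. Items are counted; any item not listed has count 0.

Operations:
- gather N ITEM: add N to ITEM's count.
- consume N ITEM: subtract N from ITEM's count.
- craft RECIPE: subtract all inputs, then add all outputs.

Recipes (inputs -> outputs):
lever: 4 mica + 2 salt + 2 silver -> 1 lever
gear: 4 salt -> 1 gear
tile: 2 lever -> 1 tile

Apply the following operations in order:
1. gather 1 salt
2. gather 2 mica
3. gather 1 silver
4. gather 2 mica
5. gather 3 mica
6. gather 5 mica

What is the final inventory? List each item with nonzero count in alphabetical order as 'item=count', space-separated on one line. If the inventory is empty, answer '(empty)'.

Answer: mica=12 salt=1 silver=1

Derivation:
After 1 (gather 1 salt): salt=1
After 2 (gather 2 mica): mica=2 salt=1
After 3 (gather 1 silver): mica=2 salt=1 silver=1
After 4 (gather 2 mica): mica=4 salt=1 silver=1
After 5 (gather 3 mica): mica=7 salt=1 silver=1
After 6 (gather 5 mica): mica=12 salt=1 silver=1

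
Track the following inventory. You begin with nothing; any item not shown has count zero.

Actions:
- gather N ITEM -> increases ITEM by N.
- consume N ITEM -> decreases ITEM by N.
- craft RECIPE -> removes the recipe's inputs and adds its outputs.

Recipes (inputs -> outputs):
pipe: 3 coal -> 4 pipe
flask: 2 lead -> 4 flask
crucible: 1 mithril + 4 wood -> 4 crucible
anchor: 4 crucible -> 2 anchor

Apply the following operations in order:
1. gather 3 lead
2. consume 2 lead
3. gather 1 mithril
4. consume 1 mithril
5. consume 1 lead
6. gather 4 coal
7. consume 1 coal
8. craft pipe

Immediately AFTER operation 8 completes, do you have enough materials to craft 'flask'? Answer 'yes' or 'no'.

After 1 (gather 3 lead): lead=3
After 2 (consume 2 lead): lead=1
After 3 (gather 1 mithril): lead=1 mithril=1
After 4 (consume 1 mithril): lead=1
After 5 (consume 1 lead): (empty)
After 6 (gather 4 coal): coal=4
After 7 (consume 1 coal): coal=3
After 8 (craft pipe): pipe=4

Answer: no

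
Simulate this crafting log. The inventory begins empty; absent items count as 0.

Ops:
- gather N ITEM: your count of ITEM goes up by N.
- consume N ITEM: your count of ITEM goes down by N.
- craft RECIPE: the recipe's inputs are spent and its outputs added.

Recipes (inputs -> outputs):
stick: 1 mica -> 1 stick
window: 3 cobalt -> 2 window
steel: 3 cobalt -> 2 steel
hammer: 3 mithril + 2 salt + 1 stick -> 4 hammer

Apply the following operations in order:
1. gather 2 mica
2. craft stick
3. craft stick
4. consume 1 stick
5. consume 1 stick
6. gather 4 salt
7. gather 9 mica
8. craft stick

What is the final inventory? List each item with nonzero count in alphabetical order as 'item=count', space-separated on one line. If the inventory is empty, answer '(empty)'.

After 1 (gather 2 mica): mica=2
After 2 (craft stick): mica=1 stick=1
After 3 (craft stick): stick=2
After 4 (consume 1 stick): stick=1
After 5 (consume 1 stick): (empty)
After 6 (gather 4 salt): salt=4
After 7 (gather 9 mica): mica=9 salt=4
After 8 (craft stick): mica=8 salt=4 stick=1

Answer: mica=8 salt=4 stick=1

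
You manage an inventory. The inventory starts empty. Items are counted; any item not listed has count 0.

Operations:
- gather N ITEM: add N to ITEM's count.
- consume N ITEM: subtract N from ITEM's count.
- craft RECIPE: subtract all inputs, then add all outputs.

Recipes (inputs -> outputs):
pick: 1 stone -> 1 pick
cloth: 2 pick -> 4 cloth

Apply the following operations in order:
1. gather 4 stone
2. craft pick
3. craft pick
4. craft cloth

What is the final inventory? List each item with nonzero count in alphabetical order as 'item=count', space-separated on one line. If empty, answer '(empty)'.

Answer: cloth=4 stone=2

Derivation:
After 1 (gather 4 stone): stone=4
After 2 (craft pick): pick=1 stone=3
After 3 (craft pick): pick=2 stone=2
After 4 (craft cloth): cloth=4 stone=2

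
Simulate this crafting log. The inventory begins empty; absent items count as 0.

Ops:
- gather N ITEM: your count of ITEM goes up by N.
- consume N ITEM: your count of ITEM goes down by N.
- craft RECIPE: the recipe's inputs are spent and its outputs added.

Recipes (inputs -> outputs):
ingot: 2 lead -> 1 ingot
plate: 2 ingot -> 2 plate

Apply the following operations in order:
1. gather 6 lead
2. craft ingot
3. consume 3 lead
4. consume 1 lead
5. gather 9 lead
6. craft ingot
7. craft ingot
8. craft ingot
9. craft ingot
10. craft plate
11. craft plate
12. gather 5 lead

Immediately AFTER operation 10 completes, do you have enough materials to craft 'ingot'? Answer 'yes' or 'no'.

After 1 (gather 6 lead): lead=6
After 2 (craft ingot): ingot=1 lead=4
After 3 (consume 3 lead): ingot=1 lead=1
After 4 (consume 1 lead): ingot=1
After 5 (gather 9 lead): ingot=1 lead=9
After 6 (craft ingot): ingot=2 lead=7
After 7 (craft ingot): ingot=3 lead=5
After 8 (craft ingot): ingot=4 lead=3
After 9 (craft ingot): ingot=5 lead=1
After 10 (craft plate): ingot=3 lead=1 plate=2

Answer: no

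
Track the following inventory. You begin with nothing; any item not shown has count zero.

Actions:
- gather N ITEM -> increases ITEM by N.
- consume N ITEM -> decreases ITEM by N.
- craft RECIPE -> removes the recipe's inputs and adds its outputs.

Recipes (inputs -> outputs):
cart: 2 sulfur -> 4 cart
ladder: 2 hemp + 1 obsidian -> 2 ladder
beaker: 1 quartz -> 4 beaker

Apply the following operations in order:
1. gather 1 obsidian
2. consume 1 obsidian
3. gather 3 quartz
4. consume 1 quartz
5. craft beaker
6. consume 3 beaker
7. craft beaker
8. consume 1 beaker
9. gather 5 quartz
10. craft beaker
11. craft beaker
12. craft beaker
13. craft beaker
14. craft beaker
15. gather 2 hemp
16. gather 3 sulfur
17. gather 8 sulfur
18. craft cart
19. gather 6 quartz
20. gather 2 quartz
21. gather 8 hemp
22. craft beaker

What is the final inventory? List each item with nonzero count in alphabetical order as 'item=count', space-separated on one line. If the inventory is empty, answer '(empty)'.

After 1 (gather 1 obsidian): obsidian=1
After 2 (consume 1 obsidian): (empty)
After 3 (gather 3 quartz): quartz=3
After 4 (consume 1 quartz): quartz=2
After 5 (craft beaker): beaker=4 quartz=1
After 6 (consume 3 beaker): beaker=1 quartz=1
After 7 (craft beaker): beaker=5
After 8 (consume 1 beaker): beaker=4
After 9 (gather 5 quartz): beaker=4 quartz=5
After 10 (craft beaker): beaker=8 quartz=4
After 11 (craft beaker): beaker=12 quartz=3
After 12 (craft beaker): beaker=16 quartz=2
After 13 (craft beaker): beaker=20 quartz=1
After 14 (craft beaker): beaker=24
After 15 (gather 2 hemp): beaker=24 hemp=2
After 16 (gather 3 sulfur): beaker=24 hemp=2 sulfur=3
After 17 (gather 8 sulfur): beaker=24 hemp=2 sulfur=11
After 18 (craft cart): beaker=24 cart=4 hemp=2 sulfur=9
After 19 (gather 6 quartz): beaker=24 cart=4 hemp=2 quartz=6 sulfur=9
After 20 (gather 2 quartz): beaker=24 cart=4 hemp=2 quartz=8 sulfur=9
After 21 (gather 8 hemp): beaker=24 cart=4 hemp=10 quartz=8 sulfur=9
After 22 (craft beaker): beaker=28 cart=4 hemp=10 quartz=7 sulfur=9

Answer: beaker=28 cart=4 hemp=10 quartz=7 sulfur=9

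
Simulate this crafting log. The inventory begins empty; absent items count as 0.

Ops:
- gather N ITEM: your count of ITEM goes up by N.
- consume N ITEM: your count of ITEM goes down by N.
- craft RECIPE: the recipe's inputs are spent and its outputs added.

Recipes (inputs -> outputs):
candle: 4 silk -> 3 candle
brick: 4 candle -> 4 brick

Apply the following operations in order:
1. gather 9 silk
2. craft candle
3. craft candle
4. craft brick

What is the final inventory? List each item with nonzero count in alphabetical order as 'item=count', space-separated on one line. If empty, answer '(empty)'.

Answer: brick=4 candle=2 silk=1

Derivation:
After 1 (gather 9 silk): silk=9
After 2 (craft candle): candle=3 silk=5
After 3 (craft candle): candle=6 silk=1
After 4 (craft brick): brick=4 candle=2 silk=1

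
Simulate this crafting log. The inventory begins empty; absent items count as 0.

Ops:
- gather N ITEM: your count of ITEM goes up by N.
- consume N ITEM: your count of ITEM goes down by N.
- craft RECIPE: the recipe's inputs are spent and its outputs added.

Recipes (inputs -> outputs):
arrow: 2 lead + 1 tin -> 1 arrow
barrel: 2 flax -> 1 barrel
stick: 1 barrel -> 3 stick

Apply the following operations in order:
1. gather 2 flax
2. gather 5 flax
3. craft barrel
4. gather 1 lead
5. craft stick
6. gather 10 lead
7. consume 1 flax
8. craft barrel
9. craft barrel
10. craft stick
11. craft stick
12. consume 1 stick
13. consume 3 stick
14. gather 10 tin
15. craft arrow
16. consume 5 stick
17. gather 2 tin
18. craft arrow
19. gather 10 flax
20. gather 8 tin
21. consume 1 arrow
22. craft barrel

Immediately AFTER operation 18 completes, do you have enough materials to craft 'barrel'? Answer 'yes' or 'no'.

After 1 (gather 2 flax): flax=2
After 2 (gather 5 flax): flax=7
After 3 (craft barrel): barrel=1 flax=5
After 4 (gather 1 lead): barrel=1 flax=5 lead=1
After 5 (craft stick): flax=5 lead=1 stick=3
After 6 (gather 10 lead): flax=5 lead=11 stick=3
After 7 (consume 1 flax): flax=4 lead=11 stick=3
After 8 (craft barrel): barrel=1 flax=2 lead=11 stick=3
After 9 (craft barrel): barrel=2 lead=11 stick=3
After 10 (craft stick): barrel=1 lead=11 stick=6
After 11 (craft stick): lead=11 stick=9
After 12 (consume 1 stick): lead=11 stick=8
After 13 (consume 3 stick): lead=11 stick=5
After 14 (gather 10 tin): lead=11 stick=5 tin=10
After 15 (craft arrow): arrow=1 lead=9 stick=5 tin=9
After 16 (consume 5 stick): arrow=1 lead=9 tin=9
After 17 (gather 2 tin): arrow=1 lead=9 tin=11
After 18 (craft arrow): arrow=2 lead=7 tin=10

Answer: no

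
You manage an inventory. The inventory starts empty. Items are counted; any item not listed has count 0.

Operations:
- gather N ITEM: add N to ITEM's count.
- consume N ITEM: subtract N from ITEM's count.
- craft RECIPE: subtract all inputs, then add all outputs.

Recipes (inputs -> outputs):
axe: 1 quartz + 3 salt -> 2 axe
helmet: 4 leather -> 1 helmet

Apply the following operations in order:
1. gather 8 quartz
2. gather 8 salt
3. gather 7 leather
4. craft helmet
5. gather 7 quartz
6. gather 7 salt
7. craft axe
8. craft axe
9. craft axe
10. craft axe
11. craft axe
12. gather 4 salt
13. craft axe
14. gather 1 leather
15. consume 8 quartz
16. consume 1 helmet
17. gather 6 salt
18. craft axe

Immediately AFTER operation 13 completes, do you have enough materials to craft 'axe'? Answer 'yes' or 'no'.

Answer: no

Derivation:
After 1 (gather 8 quartz): quartz=8
After 2 (gather 8 salt): quartz=8 salt=8
After 3 (gather 7 leather): leather=7 quartz=8 salt=8
After 4 (craft helmet): helmet=1 leather=3 quartz=8 salt=8
After 5 (gather 7 quartz): helmet=1 leather=3 quartz=15 salt=8
After 6 (gather 7 salt): helmet=1 leather=3 quartz=15 salt=15
After 7 (craft axe): axe=2 helmet=1 leather=3 quartz=14 salt=12
After 8 (craft axe): axe=4 helmet=1 leather=3 quartz=13 salt=9
After 9 (craft axe): axe=6 helmet=1 leather=3 quartz=12 salt=6
After 10 (craft axe): axe=8 helmet=1 leather=3 quartz=11 salt=3
After 11 (craft axe): axe=10 helmet=1 leather=3 quartz=10
After 12 (gather 4 salt): axe=10 helmet=1 leather=3 quartz=10 salt=4
After 13 (craft axe): axe=12 helmet=1 leather=3 quartz=9 salt=1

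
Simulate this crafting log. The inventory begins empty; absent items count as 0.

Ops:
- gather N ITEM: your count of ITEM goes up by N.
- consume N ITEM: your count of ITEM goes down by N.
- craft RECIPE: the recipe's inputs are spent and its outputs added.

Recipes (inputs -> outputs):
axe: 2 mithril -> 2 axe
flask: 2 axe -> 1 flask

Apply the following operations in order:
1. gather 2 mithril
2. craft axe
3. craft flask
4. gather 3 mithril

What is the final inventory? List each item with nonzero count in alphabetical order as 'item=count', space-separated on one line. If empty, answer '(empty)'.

Answer: flask=1 mithril=3

Derivation:
After 1 (gather 2 mithril): mithril=2
After 2 (craft axe): axe=2
After 3 (craft flask): flask=1
After 4 (gather 3 mithril): flask=1 mithril=3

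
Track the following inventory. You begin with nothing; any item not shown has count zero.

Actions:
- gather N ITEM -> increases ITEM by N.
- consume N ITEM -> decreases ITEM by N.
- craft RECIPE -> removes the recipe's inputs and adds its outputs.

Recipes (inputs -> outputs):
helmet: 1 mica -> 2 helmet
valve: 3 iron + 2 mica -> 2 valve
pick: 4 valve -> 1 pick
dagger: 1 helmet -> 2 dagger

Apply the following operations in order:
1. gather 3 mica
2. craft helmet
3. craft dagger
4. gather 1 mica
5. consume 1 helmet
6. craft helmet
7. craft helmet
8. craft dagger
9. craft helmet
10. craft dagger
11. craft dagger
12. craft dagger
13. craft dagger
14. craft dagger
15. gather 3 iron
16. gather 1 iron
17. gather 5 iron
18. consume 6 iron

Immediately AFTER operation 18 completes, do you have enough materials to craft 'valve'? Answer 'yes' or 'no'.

After 1 (gather 3 mica): mica=3
After 2 (craft helmet): helmet=2 mica=2
After 3 (craft dagger): dagger=2 helmet=1 mica=2
After 4 (gather 1 mica): dagger=2 helmet=1 mica=3
After 5 (consume 1 helmet): dagger=2 mica=3
After 6 (craft helmet): dagger=2 helmet=2 mica=2
After 7 (craft helmet): dagger=2 helmet=4 mica=1
After 8 (craft dagger): dagger=4 helmet=3 mica=1
After 9 (craft helmet): dagger=4 helmet=5
After 10 (craft dagger): dagger=6 helmet=4
After 11 (craft dagger): dagger=8 helmet=3
After 12 (craft dagger): dagger=10 helmet=2
After 13 (craft dagger): dagger=12 helmet=1
After 14 (craft dagger): dagger=14
After 15 (gather 3 iron): dagger=14 iron=3
After 16 (gather 1 iron): dagger=14 iron=4
After 17 (gather 5 iron): dagger=14 iron=9
After 18 (consume 6 iron): dagger=14 iron=3

Answer: no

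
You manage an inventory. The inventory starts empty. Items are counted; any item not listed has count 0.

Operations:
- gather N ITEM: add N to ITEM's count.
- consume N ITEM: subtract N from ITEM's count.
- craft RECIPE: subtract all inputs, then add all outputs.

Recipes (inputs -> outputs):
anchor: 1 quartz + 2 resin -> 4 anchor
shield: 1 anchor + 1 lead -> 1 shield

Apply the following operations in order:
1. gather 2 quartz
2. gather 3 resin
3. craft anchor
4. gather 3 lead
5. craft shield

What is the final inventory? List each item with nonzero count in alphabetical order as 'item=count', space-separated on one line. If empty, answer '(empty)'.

Answer: anchor=3 lead=2 quartz=1 resin=1 shield=1

Derivation:
After 1 (gather 2 quartz): quartz=2
After 2 (gather 3 resin): quartz=2 resin=3
After 3 (craft anchor): anchor=4 quartz=1 resin=1
After 4 (gather 3 lead): anchor=4 lead=3 quartz=1 resin=1
After 5 (craft shield): anchor=3 lead=2 quartz=1 resin=1 shield=1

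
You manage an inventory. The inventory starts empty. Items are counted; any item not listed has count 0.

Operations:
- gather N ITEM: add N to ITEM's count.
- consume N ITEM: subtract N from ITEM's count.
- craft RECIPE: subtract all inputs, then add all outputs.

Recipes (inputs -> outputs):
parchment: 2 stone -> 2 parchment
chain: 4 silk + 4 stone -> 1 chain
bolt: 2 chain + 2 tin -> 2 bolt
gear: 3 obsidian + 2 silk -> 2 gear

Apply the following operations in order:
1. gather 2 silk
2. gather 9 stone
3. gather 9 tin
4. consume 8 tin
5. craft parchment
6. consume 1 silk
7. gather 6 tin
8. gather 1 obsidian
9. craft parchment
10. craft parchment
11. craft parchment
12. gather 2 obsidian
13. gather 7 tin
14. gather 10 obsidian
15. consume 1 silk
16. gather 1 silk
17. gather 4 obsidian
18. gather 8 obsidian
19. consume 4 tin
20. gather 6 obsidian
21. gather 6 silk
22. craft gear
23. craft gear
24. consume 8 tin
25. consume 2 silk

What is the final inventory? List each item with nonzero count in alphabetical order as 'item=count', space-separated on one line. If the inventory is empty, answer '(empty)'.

Answer: gear=4 obsidian=25 parchment=8 silk=1 stone=1 tin=2

Derivation:
After 1 (gather 2 silk): silk=2
After 2 (gather 9 stone): silk=2 stone=9
After 3 (gather 9 tin): silk=2 stone=9 tin=9
After 4 (consume 8 tin): silk=2 stone=9 tin=1
After 5 (craft parchment): parchment=2 silk=2 stone=7 tin=1
After 6 (consume 1 silk): parchment=2 silk=1 stone=7 tin=1
After 7 (gather 6 tin): parchment=2 silk=1 stone=7 tin=7
After 8 (gather 1 obsidian): obsidian=1 parchment=2 silk=1 stone=7 tin=7
After 9 (craft parchment): obsidian=1 parchment=4 silk=1 stone=5 tin=7
After 10 (craft parchment): obsidian=1 parchment=6 silk=1 stone=3 tin=7
After 11 (craft parchment): obsidian=1 parchment=8 silk=1 stone=1 tin=7
After 12 (gather 2 obsidian): obsidian=3 parchment=8 silk=1 stone=1 tin=7
After 13 (gather 7 tin): obsidian=3 parchment=8 silk=1 stone=1 tin=14
After 14 (gather 10 obsidian): obsidian=13 parchment=8 silk=1 stone=1 tin=14
After 15 (consume 1 silk): obsidian=13 parchment=8 stone=1 tin=14
After 16 (gather 1 silk): obsidian=13 parchment=8 silk=1 stone=1 tin=14
After 17 (gather 4 obsidian): obsidian=17 parchment=8 silk=1 stone=1 tin=14
After 18 (gather 8 obsidian): obsidian=25 parchment=8 silk=1 stone=1 tin=14
After 19 (consume 4 tin): obsidian=25 parchment=8 silk=1 stone=1 tin=10
After 20 (gather 6 obsidian): obsidian=31 parchment=8 silk=1 stone=1 tin=10
After 21 (gather 6 silk): obsidian=31 parchment=8 silk=7 stone=1 tin=10
After 22 (craft gear): gear=2 obsidian=28 parchment=8 silk=5 stone=1 tin=10
After 23 (craft gear): gear=4 obsidian=25 parchment=8 silk=3 stone=1 tin=10
After 24 (consume 8 tin): gear=4 obsidian=25 parchment=8 silk=3 stone=1 tin=2
After 25 (consume 2 silk): gear=4 obsidian=25 parchment=8 silk=1 stone=1 tin=2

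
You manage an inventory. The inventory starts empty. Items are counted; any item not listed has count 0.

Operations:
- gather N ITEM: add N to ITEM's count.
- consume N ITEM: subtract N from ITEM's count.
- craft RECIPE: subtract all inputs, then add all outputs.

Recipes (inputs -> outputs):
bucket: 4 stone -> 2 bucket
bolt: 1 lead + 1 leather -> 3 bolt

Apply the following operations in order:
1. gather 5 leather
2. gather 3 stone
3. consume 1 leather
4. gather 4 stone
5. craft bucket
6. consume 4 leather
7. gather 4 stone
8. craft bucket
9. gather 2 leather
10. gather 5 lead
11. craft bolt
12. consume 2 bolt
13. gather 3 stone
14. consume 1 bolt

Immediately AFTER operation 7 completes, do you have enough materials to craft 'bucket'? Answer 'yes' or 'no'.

Answer: yes

Derivation:
After 1 (gather 5 leather): leather=5
After 2 (gather 3 stone): leather=5 stone=3
After 3 (consume 1 leather): leather=4 stone=3
After 4 (gather 4 stone): leather=4 stone=7
After 5 (craft bucket): bucket=2 leather=4 stone=3
After 6 (consume 4 leather): bucket=2 stone=3
After 7 (gather 4 stone): bucket=2 stone=7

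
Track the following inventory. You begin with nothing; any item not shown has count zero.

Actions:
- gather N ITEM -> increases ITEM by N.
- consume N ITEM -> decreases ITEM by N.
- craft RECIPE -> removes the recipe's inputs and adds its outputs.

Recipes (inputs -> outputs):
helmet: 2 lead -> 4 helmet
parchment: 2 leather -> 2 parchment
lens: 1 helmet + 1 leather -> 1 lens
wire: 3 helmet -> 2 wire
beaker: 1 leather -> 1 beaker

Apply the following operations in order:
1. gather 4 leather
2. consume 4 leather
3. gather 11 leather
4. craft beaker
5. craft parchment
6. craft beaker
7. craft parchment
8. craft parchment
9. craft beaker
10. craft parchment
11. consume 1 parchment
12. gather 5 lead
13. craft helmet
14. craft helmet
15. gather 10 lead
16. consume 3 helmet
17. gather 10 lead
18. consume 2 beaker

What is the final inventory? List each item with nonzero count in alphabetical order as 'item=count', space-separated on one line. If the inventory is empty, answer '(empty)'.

After 1 (gather 4 leather): leather=4
After 2 (consume 4 leather): (empty)
After 3 (gather 11 leather): leather=11
After 4 (craft beaker): beaker=1 leather=10
After 5 (craft parchment): beaker=1 leather=8 parchment=2
After 6 (craft beaker): beaker=2 leather=7 parchment=2
After 7 (craft parchment): beaker=2 leather=5 parchment=4
After 8 (craft parchment): beaker=2 leather=3 parchment=6
After 9 (craft beaker): beaker=3 leather=2 parchment=6
After 10 (craft parchment): beaker=3 parchment=8
After 11 (consume 1 parchment): beaker=3 parchment=7
After 12 (gather 5 lead): beaker=3 lead=5 parchment=7
After 13 (craft helmet): beaker=3 helmet=4 lead=3 parchment=7
After 14 (craft helmet): beaker=3 helmet=8 lead=1 parchment=7
After 15 (gather 10 lead): beaker=3 helmet=8 lead=11 parchment=7
After 16 (consume 3 helmet): beaker=3 helmet=5 lead=11 parchment=7
After 17 (gather 10 lead): beaker=3 helmet=5 lead=21 parchment=7
After 18 (consume 2 beaker): beaker=1 helmet=5 lead=21 parchment=7

Answer: beaker=1 helmet=5 lead=21 parchment=7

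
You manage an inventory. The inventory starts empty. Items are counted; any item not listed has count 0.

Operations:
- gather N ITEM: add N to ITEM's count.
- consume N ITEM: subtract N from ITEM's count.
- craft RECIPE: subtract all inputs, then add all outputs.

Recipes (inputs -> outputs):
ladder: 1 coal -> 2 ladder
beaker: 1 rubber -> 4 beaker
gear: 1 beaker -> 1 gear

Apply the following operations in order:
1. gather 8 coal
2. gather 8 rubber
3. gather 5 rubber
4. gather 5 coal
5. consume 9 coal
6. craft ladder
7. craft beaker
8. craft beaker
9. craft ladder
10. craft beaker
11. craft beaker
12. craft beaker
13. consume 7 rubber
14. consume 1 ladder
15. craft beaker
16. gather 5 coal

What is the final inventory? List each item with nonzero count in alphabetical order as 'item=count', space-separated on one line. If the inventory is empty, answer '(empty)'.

Answer: beaker=24 coal=7 ladder=3

Derivation:
After 1 (gather 8 coal): coal=8
After 2 (gather 8 rubber): coal=8 rubber=8
After 3 (gather 5 rubber): coal=8 rubber=13
After 4 (gather 5 coal): coal=13 rubber=13
After 5 (consume 9 coal): coal=4 rubber=13
After 6 (craft ladder): coal=3 ladder=2 rubber=13
After 7 (craft beaker): beaker=4 coal=3 ladder=2 rubber=12
After 8 (craft beaker): beaker=8 coal=3 ladder=2 rubber=11
After 9 (craft ladder): beaker=8 coal=2 ladder=4 rubber=11
After 10 (craft beaker): beaker=12 coal=2 ladder=4 rubber=10
After 11 (craft beaker): beaker=16 coal=2 ladder=4 rubber=9
After 12 (craft beaker): beaker=20 coal=2 ladder=4 rubber=8
After 13 (consume 7 rubber): beaker=20 coal=2 ladder=4 rubber=1
After 14 (consume 1 ladder): beaker=20 coal=2 ladder=3 rubber=1
After 15 (craft beaker): beaker=24 coal=2 ladder=3
After 16 (gather 5 coal): beaker=24 coal=7 ladder=3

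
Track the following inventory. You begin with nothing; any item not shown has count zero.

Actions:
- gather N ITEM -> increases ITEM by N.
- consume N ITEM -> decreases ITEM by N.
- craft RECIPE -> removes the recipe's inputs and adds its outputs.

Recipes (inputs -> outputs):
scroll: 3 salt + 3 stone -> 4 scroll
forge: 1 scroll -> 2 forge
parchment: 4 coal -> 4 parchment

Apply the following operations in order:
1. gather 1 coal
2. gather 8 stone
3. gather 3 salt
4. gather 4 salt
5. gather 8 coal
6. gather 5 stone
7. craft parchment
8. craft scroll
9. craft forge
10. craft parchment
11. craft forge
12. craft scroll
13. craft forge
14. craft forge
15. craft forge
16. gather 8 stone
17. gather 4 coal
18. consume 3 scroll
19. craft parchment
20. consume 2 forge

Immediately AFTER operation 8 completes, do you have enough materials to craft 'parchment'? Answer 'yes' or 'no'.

Answer: yes

Derivation:
After 1 (gather 1 coal): coal=1
After 2 (gather 8 stone): coal=1 stone=8
After 3 (gather 3 salt): coal=1 salt=3 stone=8
After 4 (gather 4 salt): coal=1 salt=7 stone=8
After 5 (gather 8 coal): coal=9 salt=7 stone=8
After 6 (gather 5 stone): coal=9 salt=7 stone=13
After 7 (craft parchment): coal=5 parchment=4 salt=7 stone=13
After 8 (craft scroll): coal=5 parchment=4 salt=4 scroll=4 stone=10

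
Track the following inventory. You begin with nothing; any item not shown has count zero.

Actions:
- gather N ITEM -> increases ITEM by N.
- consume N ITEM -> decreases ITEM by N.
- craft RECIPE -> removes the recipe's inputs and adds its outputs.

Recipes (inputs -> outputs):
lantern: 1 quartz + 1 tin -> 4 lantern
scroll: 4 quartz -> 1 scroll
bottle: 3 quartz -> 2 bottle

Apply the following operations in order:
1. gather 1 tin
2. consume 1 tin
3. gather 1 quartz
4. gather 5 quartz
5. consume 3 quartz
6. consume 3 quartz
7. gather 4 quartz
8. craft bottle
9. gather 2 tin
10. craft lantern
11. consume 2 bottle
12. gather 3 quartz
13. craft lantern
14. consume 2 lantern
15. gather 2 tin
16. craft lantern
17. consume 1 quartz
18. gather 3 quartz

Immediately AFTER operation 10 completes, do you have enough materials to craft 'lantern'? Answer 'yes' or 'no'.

After 1 (gather 1 tin): tin=1
After 2 (consume 1 tin): (empty)
After 3 (gather 1 quartz): quartz=1
After 4 (gather 5 quartz): quartz=6
After 5 (consume 3 quartz): quartz=3
After 6 (consume 3 quartz): (empty)
After 7 (gather 4 quartz): quartz=4
After 8 (craft bottle): bottle=2 quartz=1
After 9 (gather 2 tin): bottle=2 quartz=1 tin=2
After 10 (craft lantern): bottle=2 lantern=4 tin=1

Answer: no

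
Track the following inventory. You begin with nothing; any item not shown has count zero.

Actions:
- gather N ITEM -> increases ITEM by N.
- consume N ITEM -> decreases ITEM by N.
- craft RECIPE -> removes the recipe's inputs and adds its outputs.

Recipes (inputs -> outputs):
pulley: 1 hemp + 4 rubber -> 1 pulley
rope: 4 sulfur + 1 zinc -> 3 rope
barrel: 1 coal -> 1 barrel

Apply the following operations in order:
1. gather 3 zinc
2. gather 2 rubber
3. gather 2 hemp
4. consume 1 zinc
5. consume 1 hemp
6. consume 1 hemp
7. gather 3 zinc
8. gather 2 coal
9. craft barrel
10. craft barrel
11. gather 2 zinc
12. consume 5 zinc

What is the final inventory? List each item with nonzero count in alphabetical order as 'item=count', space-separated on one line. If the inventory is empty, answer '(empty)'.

After 1 (gather 3 zinc): zinc=3
After 2 (gather 2 rubber): rubber=2 zinc=3
After 3 (gather 2 hemp): hemp=2 rubber=2 zinc=3
After 4 (consume 1 zinc): hemp=2 rubber=2 zinc=2
After 5 (consume 1 hemp): hemp=1 rubber=2 zinc=2
After 6 (consume 1 hemp): rubber=2 zinc=2
After 7 (gather 3 zinc): rubber=2 zinc=5
After 8 (gather 2 coal): coal=2 rubber=2 zinc=5
After 9 (craft barrel): barrel=1 coal=1 rubber=2 zinc=5
After 10 (craft barrel): barrel=2 rubber=2 zinc=5
After 11 (gather 2 zinc): barrel=2 rubber=2 zinc=7
After 12 (consume 5 zinc): barrel=2 rubber=2 zinc=2

Answer: barrel=2 rubber=2 zinc=2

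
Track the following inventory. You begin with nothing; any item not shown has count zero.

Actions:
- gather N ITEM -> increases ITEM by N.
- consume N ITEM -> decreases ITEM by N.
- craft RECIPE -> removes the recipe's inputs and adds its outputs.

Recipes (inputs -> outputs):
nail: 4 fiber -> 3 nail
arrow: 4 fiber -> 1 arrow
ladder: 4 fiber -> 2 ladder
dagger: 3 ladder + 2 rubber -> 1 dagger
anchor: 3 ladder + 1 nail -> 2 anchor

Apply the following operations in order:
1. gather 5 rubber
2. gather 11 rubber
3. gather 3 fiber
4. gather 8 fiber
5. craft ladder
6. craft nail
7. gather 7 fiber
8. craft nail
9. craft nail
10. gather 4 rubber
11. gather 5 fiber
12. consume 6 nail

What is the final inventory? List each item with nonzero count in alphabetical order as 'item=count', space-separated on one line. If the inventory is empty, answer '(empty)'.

Answer: fiber=7 ladder=2 nail=3 rubber=20

Derivation:
After 1 (gather 5 rubber): rubber=5
After 2 (gather 11 rubber): rubber=16
After 3 (gather 3 fiber): fiber=3 rubber=16
After 4 (gather 8 fiber): fiber=11 rubber=16
After 5 (craft ladder): fiber=7 ladder=2 rubber=16
After 6 (craft nail): fiber=3 ladder=2 nail=3 rubber=16
After 7 (gather 7 fiber): fiber=10 ladder=2 nail=3 rubber=16
After 8 (craft nail): fiber=6 ladder=2 nail=6 rubber=16
After 9 (craft nail): fiber=2 ladder=2 nail=9 rubber=16
After 10 (gather 4 rubber): fiber=2 ladder=2 nail=9 rubber=20
After 11 (gather 5 fiber): fiber=7 ladder=2 nail=9 rubber=20
After 12 (consume 6 nail): fiber=7 ladder=2 nail=3 rubber=20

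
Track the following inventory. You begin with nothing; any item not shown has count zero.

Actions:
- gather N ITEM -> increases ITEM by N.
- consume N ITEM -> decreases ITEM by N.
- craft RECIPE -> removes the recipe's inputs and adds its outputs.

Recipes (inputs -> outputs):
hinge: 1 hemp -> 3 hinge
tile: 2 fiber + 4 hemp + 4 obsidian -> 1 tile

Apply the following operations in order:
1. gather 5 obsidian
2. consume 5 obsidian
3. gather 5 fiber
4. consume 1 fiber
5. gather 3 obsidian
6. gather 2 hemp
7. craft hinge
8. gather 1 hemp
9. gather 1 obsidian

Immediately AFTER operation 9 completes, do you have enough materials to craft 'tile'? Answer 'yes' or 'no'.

Answer: no

Derivation:
After 1 (gather 5 obsidian): obsidian=5
After 2 (consume 5 obsidian): (empty)
After 3 (gather 5 fiber): fiber=5
After 4 (consume 1 fiber): fiber=4
After 5 (gather 3 obsidian): fiber=4 obsidian=3
After 6 (gather 2 hemp): fiber=4 hemp=2 obsidian=3
After 7 (craft hinge): fiber=4 hemp=1 hinge=3 obsidian=3
After 8 (gather 1 hemp): fiber=4 hemp=2 hinge=3 obsidian=3
After 9 (gather 1 obsidian): fiber=4 hemp=2 hinge=3 obsidian=4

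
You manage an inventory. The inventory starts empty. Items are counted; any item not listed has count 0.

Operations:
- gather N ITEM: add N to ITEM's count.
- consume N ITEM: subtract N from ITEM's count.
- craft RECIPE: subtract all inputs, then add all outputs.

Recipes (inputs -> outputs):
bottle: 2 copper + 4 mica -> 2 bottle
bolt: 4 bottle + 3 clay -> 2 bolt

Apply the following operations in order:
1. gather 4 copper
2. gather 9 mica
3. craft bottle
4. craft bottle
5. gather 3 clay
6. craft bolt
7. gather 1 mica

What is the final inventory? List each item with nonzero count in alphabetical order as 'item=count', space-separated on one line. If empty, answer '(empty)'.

After 1 (gather 4 copper): copper=4
After 2 (gather 9 mica): copper=4 mica=9
After 3 (craft bottle): bottle=2 copper=2 mica=5
After 4 (craft bottle): bottle=4 mica=1
After 5 (gather 3 clay): bottle=4 clay=3 mica=1
After 6 (craft bolt): bolt=2 mica=1
After 7 (gather 1 mica): bolt=2 mica=2

Answer: bolt=2 mica=2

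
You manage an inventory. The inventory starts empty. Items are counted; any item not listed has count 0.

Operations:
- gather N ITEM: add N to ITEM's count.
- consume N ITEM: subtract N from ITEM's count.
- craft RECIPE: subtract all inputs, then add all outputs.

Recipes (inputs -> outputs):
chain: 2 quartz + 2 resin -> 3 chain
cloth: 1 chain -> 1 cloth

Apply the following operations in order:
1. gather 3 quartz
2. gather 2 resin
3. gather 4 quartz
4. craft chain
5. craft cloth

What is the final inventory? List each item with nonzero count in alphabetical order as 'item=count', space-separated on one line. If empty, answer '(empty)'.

After 1 (gather 3 quartz): quartz=3
After 2 (gather 2 resin): quartz=3 resin=2
After 3 (gather 4 quartz): quartz=7 resin=2
After 4 (craft chain): chain=3 quartz=5
After 5 (craft cloth): chain=2 cloth=1 quartz=5

Answer: chain=2 cloth=1 quartz=5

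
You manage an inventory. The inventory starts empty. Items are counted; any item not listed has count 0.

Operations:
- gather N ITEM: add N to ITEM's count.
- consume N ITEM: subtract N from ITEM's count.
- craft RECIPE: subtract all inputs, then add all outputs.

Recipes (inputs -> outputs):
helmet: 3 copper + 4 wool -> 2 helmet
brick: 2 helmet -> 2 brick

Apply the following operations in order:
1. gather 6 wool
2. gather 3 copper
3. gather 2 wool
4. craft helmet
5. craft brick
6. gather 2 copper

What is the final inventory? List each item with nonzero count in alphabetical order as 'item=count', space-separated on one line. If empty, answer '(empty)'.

Answer: brick=2 copper=2 wool=4

Derivation:
After 1 (gather 6 wool): wool=6
After 2 (gather 3 copper): copper=3 wool=6
After 3 (gather 2 wool): copper=3 wool=8
After 4 (craft helmet): helmet=2 wool=4
After 5 (craft brick): brick=2 wool=4
After 6 (gather 2 copper): brick=2 copper=2 wool=4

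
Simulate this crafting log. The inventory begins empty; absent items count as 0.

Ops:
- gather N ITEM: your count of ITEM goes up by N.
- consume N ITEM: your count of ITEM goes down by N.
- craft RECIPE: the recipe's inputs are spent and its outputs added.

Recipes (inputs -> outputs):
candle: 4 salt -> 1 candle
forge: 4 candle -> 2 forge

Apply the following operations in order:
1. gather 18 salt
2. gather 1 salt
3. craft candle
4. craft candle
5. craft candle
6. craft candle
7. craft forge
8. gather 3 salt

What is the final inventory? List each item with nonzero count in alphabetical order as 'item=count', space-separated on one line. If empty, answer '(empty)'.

Answer: forge=2 salt=6

Derivation:
After 1 (gather 18 salt): salt=18
After 2 (gather 1 salt): salt=19
After 3 (craft candle): candle=1 salt=15
After 4 (craft candle): candle=2 salt=11
After 5 (craft candle): candle=3 salt=7
After 6 (craft candle): candle=4 salt=3
After 7 (craft forge): forge=2 salt=3
After 8 (gather 3 salt): forge=2 salt=6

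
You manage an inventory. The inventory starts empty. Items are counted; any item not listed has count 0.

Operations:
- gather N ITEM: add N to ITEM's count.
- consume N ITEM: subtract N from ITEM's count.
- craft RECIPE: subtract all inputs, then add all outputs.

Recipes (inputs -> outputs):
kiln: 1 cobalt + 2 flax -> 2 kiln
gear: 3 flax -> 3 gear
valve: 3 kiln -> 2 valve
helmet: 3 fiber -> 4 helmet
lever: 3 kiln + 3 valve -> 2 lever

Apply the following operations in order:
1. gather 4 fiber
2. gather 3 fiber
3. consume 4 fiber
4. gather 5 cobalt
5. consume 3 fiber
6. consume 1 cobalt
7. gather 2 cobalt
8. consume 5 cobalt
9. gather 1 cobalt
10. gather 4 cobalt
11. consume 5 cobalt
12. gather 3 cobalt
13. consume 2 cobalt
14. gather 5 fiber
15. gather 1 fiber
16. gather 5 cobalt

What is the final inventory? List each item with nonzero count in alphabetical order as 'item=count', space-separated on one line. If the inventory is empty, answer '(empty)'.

After 1 (gather 4 fiber): fiber=4
After 2 (gather 3 fiber): fiber=7
After 3 (consume 4 fiber): fiber=3
After 4 (gather 5 cobalt): cobalt=5 fiber=3
After 5 (consume 3 fiber): cobalt=5
After 6 (consume 1 cobalt): cobalt=4
After 7 (gather 2 cobalt): cobalt=6
After 8 (consume 5 cobalt): cobalt=1
After 9 (gather 1 cobalt): cobalt=2
After 10 (gather 4 cobalt): cobalt=6
After 11 (consume 5 cobalt): cobalt=1
After 12 (gather 3 cobalt): cobalt=4
After 13 (consume 2 cobalt): cobalt=2
After 14 (gather 5 fiber): cobalt=2 fiber=5
After 15 (gather 1 fiber): cobalt=2 fiber=6
After 16 (gather 5 cobalt): cobalt=7 fiber=6

Answer: cobalt=7 fiber=6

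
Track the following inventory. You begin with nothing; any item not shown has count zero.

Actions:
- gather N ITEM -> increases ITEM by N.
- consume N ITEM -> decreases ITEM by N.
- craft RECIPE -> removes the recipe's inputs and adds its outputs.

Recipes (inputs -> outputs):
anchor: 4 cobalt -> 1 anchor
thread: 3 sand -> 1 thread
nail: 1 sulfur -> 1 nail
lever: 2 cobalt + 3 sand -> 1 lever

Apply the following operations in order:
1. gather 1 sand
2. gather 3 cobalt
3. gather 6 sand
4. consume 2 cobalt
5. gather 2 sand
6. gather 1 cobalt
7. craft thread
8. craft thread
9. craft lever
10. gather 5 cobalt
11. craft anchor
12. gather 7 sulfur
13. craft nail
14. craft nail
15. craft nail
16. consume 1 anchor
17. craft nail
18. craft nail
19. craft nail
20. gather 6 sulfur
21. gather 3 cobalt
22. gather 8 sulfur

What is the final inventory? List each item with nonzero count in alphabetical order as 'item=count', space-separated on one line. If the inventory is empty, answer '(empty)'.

Answer: cobalt=4 lever=1 nail=6 sulfur=15 thread=2

Derivation:
After 1 (gather 1 sand): sand=1
After 2 (gather 3 cobalt): cobalt=3 sand=1
After 3 (gather 6 sand): cobalt=3 sand=7
After 4 (consume 2 cobalt): cobalt=1 sand=7
After 5 (gather 2 sand): cobalt=1 sand=9
After 6 (gather 1 cobalt): cobalt=2 sand=9
After 7 (craft thread): cobalt=2 sand=6 thread=1
After 8 (craft thread): cobalt=2 sand=3 thread=2
After 9 (craft lever): lever=1 thread=2
After 10 (gather 5 cobalt): cobalt=5 lever=1 thread=2
After 11 (craft anchor): anchor=1 cobalt=1 lever=1 thread=2
After 12 (gather 7 sulfur): anchor=1 cobalt=1 lever=1 sulfur=7 thread=2
After 13 (craft nail): anchor=1 cobalt=1 lever=1 nail=1 sulfur=6 thread=2
After 14 (craft nail): anchor=1 cobalt=1 lever=1 nail=2 sulfur=5 thread=2
After 15 (craft nail): anchor=1 cobalt=1 lever=1 nail=3 sulfur=4 thread=2
After 16 (consume 1 anchor): cobalt=1 lever=1 nail=3 sulfur=4 thread=2
After 17 (craft nail): cobalt=1 lever=1 nail=4 sulfur=3 thread=2
After 18 (craft nail): cobalt=1 lever=1 nail=5 sulfur=2 thread=2
After 19 (craft nail): cobalt=1 lever=1 nail=6 sulfur=1 thread=2
After 20 (gather 6 sulfur): cobalt=1 lever=1 nail=6 sulfur=7 thread=2
After 21 (gather 3 cobalt): cobalt=4 lever=1 nail=6 sulfur=7 thread=2
After 22 (gather 8 sulfur): cobalt=4 lever=1 nail=6 sulfur=15 thread=2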